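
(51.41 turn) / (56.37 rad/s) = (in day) 6.632e-05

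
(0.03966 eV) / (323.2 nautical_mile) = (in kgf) 1.083e-27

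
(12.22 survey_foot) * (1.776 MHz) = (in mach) 1.943e+04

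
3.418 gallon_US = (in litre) 12.94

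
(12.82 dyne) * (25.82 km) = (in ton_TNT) 7.911e-10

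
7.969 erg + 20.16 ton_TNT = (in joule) 8.435e+10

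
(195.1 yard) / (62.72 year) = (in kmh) 3.247e-07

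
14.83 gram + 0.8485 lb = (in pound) 0.8812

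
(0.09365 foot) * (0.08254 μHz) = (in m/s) 2.356e-09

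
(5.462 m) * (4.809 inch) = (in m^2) 0.6672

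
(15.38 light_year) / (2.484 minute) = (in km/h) 3.515e+15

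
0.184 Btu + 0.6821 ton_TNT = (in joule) 2.854e+09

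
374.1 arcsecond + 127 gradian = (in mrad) 1997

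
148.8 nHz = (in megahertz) 1.488e-13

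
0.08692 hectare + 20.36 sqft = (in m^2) 871.1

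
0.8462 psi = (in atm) 0.05758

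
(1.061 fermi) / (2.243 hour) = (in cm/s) 1.314e-17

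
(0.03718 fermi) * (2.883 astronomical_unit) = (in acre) 3.962e-09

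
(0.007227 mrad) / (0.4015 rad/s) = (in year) 5.708e-13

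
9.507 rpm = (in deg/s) 57.04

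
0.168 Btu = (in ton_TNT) 4.236e-08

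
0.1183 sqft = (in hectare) 1.099e-06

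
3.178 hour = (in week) 0.01892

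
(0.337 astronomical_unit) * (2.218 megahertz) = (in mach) 3.284e+14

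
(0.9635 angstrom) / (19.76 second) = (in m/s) 4.876e-12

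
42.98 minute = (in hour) 0.7163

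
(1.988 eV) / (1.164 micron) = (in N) 2.736e-13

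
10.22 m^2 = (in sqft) 110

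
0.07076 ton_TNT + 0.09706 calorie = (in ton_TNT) 0.07076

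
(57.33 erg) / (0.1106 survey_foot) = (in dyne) 17.01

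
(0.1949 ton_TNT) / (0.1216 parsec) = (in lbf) 4.886e-08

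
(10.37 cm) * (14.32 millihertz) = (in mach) 4.361e-06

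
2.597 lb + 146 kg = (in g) 1.472e+05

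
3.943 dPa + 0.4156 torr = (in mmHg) 0.4186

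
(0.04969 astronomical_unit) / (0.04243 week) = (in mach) 850.7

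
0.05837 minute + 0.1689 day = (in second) 1.46e+04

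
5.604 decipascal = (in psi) 8.128e-05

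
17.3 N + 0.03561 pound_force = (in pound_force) 3.925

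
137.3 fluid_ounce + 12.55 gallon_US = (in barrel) 0.3243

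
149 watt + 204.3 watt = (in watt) 353.3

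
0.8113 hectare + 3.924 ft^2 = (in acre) 2.005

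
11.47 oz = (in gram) 325.2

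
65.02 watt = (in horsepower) 0.08719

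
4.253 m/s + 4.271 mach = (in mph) 3263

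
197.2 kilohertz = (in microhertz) 1.972e+11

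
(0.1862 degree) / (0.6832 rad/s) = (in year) 1.508e-10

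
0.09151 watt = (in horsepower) 0.0001227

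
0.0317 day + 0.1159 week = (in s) 7.284e+04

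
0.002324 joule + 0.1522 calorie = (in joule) 0.6391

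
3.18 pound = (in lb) 3.18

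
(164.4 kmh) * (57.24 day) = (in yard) 2.47e+08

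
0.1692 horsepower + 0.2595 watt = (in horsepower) 0.1695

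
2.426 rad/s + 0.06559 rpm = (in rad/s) 2.433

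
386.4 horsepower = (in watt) 2.881e+05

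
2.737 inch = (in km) 6.952e-05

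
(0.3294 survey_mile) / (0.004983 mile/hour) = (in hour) 66.1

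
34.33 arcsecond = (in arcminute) 0.5722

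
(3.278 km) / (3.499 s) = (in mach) 2.751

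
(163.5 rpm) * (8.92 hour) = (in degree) 3.15e+07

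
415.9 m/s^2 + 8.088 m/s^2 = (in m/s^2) 424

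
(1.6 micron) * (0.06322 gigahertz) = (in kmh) 364.1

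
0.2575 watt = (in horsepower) 0.0003453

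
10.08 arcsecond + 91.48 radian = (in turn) 14.56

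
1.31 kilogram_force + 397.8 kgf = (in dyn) 3.914e+08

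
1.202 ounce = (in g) 34.08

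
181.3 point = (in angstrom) 6.396e+08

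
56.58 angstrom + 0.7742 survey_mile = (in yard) 1363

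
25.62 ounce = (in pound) 1.601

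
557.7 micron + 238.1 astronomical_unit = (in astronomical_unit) 238.1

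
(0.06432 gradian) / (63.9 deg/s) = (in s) 0.0009059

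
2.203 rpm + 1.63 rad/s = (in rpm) 17.77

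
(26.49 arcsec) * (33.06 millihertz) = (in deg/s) 0.0002433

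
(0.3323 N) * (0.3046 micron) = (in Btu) 9.594e-11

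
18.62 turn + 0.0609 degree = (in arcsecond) 2.413e+07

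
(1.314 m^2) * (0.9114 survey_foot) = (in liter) 365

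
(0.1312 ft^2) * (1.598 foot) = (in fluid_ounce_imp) 208.9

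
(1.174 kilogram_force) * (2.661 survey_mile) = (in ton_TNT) 1.178e-05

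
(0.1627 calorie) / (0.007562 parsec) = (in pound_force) 6.559e-16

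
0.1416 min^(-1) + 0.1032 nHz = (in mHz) 2.36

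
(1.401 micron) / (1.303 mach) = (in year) 1.001e-16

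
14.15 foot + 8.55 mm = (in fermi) 4.321e+15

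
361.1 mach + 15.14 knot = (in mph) 2.751e+05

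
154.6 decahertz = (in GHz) 1.546e-06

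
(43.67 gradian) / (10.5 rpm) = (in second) 0.6239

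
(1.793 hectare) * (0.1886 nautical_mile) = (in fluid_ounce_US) 2.118e+11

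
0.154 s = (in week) 2.546e-07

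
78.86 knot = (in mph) 90.75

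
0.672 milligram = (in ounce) 2.37e-05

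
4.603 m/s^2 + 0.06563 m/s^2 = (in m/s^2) 4.669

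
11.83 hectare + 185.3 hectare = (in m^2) 1.971e+06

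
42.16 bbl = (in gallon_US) 1771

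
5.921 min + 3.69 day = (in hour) 88.66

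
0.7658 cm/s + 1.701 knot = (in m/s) 0.8827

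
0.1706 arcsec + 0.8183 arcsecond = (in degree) 0.0002747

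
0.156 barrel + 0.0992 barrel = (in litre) 40.57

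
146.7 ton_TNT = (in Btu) 5.818e+08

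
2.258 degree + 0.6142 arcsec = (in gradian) 2.509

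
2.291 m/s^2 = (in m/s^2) 2.291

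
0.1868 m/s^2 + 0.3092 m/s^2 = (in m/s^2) 0.496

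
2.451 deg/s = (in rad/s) 0.04278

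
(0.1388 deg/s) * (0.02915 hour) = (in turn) 0.04046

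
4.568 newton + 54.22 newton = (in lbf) 13.22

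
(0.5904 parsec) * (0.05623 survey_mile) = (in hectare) 1.649e+14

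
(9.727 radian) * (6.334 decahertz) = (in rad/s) 616.1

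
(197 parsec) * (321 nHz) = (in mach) 5.731e+09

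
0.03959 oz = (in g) 1.122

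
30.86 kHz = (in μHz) 3.086e+10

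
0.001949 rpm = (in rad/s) 0.0002041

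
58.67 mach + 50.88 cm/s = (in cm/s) 1.998e+06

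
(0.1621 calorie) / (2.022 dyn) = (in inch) 1.321e+06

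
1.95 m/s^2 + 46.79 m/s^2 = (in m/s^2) 48.74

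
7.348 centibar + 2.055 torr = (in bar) 0.07622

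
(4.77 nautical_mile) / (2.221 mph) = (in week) 0.01471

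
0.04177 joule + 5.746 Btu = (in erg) 6.062e+10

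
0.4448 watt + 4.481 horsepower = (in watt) 3342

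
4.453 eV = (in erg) 7.134e-12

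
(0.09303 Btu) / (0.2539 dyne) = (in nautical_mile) 2.087e+04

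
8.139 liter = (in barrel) 0.05119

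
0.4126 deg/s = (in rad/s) 0.007201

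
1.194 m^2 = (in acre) 0.000295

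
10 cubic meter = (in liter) 1e+04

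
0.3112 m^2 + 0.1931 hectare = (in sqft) 2.079e+04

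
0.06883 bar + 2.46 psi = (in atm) 0.2353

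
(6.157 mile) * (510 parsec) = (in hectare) 1.559e+19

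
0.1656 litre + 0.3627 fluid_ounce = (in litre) 0.1763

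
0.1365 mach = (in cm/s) 4648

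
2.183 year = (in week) 113.8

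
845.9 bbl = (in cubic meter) 134.5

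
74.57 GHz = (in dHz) 7.457e+11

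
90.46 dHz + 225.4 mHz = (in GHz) 9.271e-09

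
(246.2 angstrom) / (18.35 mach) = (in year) 1.249e-19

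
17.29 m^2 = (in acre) 0.004272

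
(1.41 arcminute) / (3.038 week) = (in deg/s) 1.279e-08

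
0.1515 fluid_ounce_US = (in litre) 0.00448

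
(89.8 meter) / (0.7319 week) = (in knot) 0.0003943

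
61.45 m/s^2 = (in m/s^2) 61.45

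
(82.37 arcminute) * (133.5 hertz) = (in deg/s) 183.3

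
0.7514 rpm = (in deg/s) 4.508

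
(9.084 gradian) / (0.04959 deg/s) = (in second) 164.9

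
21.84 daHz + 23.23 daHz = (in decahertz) 45.07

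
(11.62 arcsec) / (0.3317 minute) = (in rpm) 2.703e-05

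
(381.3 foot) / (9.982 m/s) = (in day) 0.0001348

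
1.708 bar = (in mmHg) 1281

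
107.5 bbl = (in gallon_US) 4515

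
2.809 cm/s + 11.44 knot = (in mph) 13.23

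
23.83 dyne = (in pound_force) 5.357e-05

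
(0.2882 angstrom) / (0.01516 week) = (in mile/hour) 7.031e-15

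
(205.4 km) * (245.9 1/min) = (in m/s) 8.418e+05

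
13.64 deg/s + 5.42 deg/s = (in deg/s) 19.06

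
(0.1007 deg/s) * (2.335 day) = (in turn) 56.43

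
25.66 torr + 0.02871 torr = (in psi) 0.4967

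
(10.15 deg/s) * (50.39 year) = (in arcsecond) 5.807e+13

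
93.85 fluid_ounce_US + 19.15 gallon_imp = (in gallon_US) 23.73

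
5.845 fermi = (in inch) 2.301e-13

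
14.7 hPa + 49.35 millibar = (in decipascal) 6.405e+04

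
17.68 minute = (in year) 3.364e-05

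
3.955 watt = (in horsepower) 0.005304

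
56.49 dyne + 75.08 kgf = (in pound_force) 165.5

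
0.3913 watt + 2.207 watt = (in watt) 2.598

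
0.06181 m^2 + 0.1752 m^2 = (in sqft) 2.551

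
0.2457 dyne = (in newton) 2.457e-06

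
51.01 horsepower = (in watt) 3.804e+04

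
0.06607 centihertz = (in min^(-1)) 0.03964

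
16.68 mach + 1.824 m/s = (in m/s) 5681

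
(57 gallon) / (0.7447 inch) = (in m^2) 11.41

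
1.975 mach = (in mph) 1504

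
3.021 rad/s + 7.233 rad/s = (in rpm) 97.92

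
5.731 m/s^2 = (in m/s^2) 5.731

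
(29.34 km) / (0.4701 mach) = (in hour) 0.05092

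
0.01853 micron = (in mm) 1.853e-05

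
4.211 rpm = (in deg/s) 25.27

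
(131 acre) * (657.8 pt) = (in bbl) 7.738e+05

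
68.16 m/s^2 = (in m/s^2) 68.16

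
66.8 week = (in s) 4.04e+07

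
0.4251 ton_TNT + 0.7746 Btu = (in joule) 1.779e+09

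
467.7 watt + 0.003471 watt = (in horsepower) 0.6272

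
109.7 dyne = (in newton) 0.001097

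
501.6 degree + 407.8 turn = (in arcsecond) 5.303e+08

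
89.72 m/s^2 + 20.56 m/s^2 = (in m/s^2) 110.3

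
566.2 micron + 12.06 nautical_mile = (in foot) 7.328e+04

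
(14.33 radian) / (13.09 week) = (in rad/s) 1.81e-06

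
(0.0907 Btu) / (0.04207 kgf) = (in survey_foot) 761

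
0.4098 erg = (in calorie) 9.794e-09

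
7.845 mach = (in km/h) 9616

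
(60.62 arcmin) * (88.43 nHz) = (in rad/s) 1.559e-09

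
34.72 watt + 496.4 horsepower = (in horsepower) 496.4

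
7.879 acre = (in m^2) 3.189e+04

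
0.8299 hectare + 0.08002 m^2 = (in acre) 2.051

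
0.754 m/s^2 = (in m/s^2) 0.754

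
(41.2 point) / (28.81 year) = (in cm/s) 1.6e-09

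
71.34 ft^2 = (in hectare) 0.0006628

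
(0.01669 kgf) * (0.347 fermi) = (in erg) 5.679e-10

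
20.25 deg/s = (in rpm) 3.375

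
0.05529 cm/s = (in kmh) 0.00199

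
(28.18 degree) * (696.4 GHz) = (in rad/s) 3.425e+11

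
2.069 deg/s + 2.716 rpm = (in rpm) 3.061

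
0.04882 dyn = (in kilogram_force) 4.978e-08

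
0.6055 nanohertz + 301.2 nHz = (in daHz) 3.018e-08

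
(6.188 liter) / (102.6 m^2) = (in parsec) 1.955e-21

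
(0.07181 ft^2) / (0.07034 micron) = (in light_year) 1.003e-11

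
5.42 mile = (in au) 5.831e-08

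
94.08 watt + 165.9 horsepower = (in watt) 1.238e+05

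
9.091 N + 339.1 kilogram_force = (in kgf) 340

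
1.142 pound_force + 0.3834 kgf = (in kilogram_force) 0.9014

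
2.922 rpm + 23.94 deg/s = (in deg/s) 41.47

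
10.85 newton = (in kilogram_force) 1.106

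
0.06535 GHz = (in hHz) 6.535e+05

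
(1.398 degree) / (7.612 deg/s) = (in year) 5.824e-09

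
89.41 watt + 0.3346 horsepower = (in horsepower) 0.4545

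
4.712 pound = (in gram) 2137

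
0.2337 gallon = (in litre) 0.8847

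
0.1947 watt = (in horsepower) 0.0002611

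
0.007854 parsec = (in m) 2.423e+14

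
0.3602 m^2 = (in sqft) 3.877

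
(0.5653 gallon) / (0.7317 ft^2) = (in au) 2.104e-13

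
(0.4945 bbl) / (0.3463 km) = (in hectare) 2.27e-08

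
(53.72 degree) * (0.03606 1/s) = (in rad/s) 0.03381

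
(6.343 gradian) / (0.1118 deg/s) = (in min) 0.851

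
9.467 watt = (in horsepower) 0.0127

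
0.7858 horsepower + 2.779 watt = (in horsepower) 0.7895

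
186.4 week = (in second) 1.127e+08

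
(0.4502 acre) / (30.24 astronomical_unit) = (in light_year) 4.257e-26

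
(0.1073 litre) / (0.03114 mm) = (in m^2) 3.446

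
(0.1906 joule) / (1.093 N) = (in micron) 1.744e+05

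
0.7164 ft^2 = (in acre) 1.645e-05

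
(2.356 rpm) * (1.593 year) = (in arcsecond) 2.557e+12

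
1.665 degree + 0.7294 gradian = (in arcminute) 139.3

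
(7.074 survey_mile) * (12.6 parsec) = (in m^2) 4.426e+21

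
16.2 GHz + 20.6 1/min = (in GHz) 16.2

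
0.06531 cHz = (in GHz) 6.531e-13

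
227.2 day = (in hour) 5453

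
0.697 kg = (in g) 697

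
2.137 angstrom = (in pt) 6.058e-07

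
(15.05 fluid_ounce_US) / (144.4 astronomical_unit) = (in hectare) 2.06e-21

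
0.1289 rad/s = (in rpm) 1.231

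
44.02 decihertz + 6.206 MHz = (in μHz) 6.206e+12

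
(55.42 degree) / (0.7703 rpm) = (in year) 3.802e-07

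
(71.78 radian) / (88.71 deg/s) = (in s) 46.36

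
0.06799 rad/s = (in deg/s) 3.896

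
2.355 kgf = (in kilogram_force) 2.355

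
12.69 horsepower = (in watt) 9463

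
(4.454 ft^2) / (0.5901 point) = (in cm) 1.988e+05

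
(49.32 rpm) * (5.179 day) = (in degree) 1.324e+08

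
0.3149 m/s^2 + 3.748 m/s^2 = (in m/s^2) 4.063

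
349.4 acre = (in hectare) 141.4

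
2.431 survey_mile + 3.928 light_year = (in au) 2.484e+05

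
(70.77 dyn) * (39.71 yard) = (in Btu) 2.436e-05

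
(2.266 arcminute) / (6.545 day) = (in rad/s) 1.166e-09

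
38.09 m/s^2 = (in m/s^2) 38.09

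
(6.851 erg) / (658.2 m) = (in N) 1.041e-09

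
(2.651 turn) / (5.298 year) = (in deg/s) 5.712e-06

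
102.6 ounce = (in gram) 2909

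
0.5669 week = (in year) 0.01087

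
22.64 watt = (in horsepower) 0.03036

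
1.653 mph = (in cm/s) 73.9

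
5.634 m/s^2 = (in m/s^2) 5.634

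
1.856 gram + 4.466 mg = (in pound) 0.004102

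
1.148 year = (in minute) 6.034e+05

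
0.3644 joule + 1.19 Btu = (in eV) 7.839e+21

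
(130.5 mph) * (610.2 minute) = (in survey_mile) 1327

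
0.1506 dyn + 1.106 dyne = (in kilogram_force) 1.281e-06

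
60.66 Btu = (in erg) 6.4e+11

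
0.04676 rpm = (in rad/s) 0.004897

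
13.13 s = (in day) 0.000152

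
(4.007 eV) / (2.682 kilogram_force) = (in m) 2.441e-20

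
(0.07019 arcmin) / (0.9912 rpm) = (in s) 0.0001967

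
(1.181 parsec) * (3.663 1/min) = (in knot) 4.325e+15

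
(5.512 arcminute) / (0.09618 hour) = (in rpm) 4.422e-05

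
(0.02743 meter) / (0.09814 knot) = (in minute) 0.009055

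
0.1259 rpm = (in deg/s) 0.7554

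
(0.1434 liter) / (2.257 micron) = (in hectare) 0.006354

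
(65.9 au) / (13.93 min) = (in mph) 2.639e+10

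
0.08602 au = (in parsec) 4.17e-07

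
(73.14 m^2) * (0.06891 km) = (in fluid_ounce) 1.704e+08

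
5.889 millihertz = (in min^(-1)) 0.3533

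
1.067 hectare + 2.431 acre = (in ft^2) 2.207e+05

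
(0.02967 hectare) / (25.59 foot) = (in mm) 3.804e+04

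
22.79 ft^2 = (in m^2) 2.117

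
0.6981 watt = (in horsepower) 0.0009362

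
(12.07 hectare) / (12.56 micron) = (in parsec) 3.114e-07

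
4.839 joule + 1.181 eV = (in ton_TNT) 1.157e-09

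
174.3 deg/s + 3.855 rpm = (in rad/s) 3.446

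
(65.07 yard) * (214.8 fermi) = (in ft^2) 1.376e-10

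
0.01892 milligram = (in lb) 4.171e-08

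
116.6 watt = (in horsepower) 0.1564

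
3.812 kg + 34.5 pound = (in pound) 42.9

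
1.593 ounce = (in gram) 45.16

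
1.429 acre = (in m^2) 5783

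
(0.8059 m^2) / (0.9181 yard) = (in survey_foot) 3.149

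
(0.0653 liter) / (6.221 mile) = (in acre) 1.612e-12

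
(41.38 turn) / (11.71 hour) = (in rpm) 0.0589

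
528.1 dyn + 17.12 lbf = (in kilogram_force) 7.766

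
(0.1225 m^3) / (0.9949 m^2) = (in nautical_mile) 6.648e-05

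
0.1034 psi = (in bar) 0.007129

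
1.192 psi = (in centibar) 8.219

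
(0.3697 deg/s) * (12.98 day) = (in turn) 1152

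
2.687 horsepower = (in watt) 2004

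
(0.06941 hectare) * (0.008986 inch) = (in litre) 158.4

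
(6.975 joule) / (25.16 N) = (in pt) 785.8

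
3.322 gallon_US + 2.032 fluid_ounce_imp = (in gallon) 3.337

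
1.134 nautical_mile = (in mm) 2.1e+06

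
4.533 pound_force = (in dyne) 2.016e+06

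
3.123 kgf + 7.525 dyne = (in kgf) 3.123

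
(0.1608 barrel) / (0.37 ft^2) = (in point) 2108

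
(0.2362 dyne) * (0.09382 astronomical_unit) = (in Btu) 31.42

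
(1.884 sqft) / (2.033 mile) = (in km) 5.35e-08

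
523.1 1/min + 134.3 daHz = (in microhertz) 1.352e+09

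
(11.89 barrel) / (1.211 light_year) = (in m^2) 1.65e-16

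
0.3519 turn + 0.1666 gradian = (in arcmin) 7610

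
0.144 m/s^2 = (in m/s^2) 0.144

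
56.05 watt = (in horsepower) 0.07516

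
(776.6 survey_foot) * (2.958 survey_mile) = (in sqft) 1.213e+07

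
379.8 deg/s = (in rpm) 63.3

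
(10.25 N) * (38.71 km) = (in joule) 3.968e+05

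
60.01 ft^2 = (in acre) 0.001378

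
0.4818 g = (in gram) 0.4818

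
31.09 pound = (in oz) 497.4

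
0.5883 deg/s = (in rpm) 0.09805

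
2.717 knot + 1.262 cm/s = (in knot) 2.742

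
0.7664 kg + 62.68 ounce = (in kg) 2.543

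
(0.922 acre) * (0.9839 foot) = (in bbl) 7038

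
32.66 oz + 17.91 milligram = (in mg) 9.259e+05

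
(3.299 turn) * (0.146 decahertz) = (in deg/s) 1734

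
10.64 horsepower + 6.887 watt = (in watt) 7941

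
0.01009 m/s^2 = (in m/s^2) 0.01009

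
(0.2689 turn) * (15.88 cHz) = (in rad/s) 0.2683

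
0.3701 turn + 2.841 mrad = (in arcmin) 8004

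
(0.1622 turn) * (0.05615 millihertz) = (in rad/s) 5.722e-05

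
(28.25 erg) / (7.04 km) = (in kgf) 4.092e-11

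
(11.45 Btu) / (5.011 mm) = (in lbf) 5.42e+05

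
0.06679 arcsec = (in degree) 1.855e-05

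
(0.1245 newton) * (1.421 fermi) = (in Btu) 1.677e-19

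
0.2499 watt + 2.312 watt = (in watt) 2.562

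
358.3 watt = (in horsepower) 0.4805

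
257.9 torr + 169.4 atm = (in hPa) 1.72e+05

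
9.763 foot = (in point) 8435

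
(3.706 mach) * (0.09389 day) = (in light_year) 1.082e-09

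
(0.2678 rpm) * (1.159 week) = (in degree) 1.126e+06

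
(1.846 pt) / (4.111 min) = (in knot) 5.132e-06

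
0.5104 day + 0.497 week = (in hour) 95.75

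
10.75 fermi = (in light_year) 1.136e-30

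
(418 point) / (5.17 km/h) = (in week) 1.698e-07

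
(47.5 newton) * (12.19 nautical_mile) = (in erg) 1.072e+13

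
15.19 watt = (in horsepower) 0.02037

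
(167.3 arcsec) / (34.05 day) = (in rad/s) 2.757e-10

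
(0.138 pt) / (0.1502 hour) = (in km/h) 3.241e-07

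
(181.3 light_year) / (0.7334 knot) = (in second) 4.546e+18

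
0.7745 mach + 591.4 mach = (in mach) 592.2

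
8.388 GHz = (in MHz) 8388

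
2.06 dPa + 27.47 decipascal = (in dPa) 29.53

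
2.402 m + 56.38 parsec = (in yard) 1.903e+18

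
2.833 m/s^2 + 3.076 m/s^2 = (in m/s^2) 5.909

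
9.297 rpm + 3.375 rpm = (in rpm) 12.67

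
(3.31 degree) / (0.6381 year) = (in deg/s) 1.645e-07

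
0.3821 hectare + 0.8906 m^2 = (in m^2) 3822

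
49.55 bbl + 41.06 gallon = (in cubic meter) 8.033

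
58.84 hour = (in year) 0.006717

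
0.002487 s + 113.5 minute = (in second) 6810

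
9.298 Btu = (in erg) 9.81e+10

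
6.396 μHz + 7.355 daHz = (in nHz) 7.355e+10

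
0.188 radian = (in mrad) 188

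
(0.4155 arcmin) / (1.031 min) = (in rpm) 1.866e-05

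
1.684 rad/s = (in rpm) 16.08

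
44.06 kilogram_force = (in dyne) 4.321e+07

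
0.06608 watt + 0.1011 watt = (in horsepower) 0.0002242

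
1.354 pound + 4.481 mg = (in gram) 614.2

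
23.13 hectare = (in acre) 57.16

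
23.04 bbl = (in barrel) 23.04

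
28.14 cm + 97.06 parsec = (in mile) 1.861e+15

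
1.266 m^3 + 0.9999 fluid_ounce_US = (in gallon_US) 334.4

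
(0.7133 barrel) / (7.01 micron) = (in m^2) 1.618e+04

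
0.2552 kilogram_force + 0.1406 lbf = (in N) 3.128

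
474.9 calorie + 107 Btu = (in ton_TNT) 2.746e-05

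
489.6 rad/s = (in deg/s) 2.805e+04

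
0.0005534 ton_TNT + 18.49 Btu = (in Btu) 2213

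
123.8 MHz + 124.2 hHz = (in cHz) 1.238e+10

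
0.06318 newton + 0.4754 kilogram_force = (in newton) 4.725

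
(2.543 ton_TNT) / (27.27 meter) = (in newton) 3.902e+08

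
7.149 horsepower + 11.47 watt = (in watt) 5342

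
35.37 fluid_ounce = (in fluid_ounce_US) 35.37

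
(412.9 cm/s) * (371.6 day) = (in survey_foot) 4.349e+08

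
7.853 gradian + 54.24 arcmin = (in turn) 0.02214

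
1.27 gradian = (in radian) 0.01995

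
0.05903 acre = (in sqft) 2571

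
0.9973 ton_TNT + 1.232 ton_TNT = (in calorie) 2.229e+09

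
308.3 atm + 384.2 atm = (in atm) 692.5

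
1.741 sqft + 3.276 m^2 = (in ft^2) 37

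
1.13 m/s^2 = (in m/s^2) 1.13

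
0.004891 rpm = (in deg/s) 0.02935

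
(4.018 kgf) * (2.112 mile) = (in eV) 8.359e+23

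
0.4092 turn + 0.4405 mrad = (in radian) 2.572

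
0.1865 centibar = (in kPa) 0.1865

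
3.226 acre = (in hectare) 1.306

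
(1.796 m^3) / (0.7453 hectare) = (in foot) 0.0007906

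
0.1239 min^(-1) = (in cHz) 0.2065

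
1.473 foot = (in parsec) 1.455e-17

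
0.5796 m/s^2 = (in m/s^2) 0.5796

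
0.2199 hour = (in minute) 13.19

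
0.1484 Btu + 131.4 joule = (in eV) 1.797e+21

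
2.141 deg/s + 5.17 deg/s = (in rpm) 1.219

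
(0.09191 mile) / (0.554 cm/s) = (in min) 445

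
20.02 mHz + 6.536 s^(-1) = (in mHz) 6556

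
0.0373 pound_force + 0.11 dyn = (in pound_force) 0.0373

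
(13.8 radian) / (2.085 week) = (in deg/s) 0.000627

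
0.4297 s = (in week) 7.105e-07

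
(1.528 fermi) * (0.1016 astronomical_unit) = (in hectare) 2.322e-09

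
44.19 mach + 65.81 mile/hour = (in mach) 44.28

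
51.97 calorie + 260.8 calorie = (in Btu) 1.24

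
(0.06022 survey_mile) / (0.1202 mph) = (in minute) 30.06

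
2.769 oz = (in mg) 7.85e+04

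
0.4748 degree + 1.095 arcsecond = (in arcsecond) 1710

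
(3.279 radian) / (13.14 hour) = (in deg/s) 0.003972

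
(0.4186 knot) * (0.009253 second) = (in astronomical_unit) 1.332e-14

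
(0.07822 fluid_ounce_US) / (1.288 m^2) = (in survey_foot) 5.892e-06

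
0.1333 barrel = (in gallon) 5.599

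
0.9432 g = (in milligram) 943.2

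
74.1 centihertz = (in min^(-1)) 44.46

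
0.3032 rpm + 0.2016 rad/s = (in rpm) 2.228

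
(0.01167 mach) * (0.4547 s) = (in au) 1.208e-11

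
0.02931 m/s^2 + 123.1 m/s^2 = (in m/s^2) 123.1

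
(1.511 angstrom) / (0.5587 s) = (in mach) 7.943e-13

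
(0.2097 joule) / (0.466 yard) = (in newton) 0.4921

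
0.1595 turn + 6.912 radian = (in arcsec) 1.632e+06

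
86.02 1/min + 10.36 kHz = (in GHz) 1.036e-05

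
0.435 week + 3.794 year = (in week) 198.3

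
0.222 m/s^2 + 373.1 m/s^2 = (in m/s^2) 373.3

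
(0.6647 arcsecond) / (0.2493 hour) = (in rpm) 3.429e-08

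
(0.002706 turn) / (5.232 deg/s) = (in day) 2.155e-06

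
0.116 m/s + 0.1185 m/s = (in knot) 0.4558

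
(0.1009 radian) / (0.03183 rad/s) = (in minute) 0.05283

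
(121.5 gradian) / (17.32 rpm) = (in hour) 0.0002923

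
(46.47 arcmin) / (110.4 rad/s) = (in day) 1.417e-09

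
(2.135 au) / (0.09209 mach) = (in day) 1.179e+05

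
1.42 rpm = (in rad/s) 0.1487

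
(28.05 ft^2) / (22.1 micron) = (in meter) 1.179e+05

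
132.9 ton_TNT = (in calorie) 1.329e+11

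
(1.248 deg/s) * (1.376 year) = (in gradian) 6.017e+07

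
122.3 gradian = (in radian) 1.921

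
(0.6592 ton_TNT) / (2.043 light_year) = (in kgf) 1.455e-08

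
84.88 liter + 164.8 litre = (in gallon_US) 65.96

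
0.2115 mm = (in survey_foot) 0.0006939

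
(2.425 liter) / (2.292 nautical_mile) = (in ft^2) 6.149e-06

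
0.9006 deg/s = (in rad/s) 0.01572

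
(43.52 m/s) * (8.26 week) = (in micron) 2.174e+14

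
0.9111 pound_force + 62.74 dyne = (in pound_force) 0.9112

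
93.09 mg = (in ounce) 0.003284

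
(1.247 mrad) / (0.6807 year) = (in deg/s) 3.328e-09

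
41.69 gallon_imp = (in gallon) 50.07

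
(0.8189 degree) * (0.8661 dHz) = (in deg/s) 0.07092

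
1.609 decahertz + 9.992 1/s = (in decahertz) 2.608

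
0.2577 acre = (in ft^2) 1.123e+04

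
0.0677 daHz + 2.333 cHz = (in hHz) 0.007003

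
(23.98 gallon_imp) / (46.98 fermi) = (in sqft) 2.498e+13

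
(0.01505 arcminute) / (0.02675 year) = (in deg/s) 2.973e-10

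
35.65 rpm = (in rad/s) 3.733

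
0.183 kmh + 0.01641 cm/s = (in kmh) 0.1836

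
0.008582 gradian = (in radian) 0.0001348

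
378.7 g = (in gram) 378.7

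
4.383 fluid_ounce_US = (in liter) 0.1296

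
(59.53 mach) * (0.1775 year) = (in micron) 1.135e+17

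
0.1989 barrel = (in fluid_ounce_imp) 1113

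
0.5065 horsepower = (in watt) 377.7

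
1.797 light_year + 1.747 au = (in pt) 4.819e+19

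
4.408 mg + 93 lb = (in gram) 4.218e+04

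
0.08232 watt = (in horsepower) 0.0001104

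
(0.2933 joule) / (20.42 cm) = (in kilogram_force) 0.1465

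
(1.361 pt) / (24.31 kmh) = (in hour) 1.975e-08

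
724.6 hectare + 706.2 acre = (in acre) 2497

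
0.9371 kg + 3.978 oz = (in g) 1050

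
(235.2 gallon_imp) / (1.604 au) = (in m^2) 4.456e-12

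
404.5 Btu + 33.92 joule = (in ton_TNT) 0.000102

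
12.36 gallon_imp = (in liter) 56.19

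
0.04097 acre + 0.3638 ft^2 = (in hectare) 0.01658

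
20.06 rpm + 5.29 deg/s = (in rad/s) 2.193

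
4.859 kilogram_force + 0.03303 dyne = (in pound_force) 10.71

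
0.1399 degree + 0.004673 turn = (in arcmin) 109.3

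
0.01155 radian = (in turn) 0.001838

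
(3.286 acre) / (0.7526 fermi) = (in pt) 5.009e+22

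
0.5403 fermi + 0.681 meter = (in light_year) 7.198e-17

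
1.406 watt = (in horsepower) 0.001885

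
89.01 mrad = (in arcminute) 306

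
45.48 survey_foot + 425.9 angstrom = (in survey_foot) 45.48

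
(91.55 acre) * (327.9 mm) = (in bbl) 7.641e+05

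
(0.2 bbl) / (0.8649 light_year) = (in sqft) 4.183e-17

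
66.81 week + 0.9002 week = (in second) 4.095e+07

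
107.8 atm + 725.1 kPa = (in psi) 1689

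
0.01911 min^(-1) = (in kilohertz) 3.185e-07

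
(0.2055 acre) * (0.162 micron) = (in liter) 0.1347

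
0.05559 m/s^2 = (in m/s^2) 0.05559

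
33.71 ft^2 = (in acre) 0.0007739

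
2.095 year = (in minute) 1.101e+06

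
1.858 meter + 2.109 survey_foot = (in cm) 250.1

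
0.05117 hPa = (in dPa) 51.17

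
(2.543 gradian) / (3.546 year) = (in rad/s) 3.572e-10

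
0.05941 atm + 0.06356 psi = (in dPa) 6.458e+04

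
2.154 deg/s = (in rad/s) 0.03759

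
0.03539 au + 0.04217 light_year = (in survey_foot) 1.309e+15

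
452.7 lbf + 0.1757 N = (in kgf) 205.4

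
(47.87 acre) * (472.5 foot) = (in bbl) 1.755e+08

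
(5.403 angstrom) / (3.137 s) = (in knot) 3.348e-10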